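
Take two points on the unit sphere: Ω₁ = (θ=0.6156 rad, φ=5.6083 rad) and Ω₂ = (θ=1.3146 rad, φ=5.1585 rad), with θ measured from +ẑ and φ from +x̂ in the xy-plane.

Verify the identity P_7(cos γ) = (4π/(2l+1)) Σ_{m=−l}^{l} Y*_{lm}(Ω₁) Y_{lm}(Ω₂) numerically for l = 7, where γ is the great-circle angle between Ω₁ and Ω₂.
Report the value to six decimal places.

0.117566

Expand P_7 via completeness: Σ_{m} conj(Y_{7,m}) at Ω₁ times Y_{7,m} at Ω₂ —
  [-7]  conj(Y_{7,-7})(Ω₁) = +0.000126+0.010705i ; Y_{7,-7}(Ω₂) = -0.007458+0.396321i ; Δ = -0.004243-0.000030i
  [-6]  conj(Y_{7,-6})(Ω₁) = -0.034860+0.044632i ; Y_{7,-6}(Ω₂) = +0.347278+0.174195i ; Δ = -0.019881+0.009427i
  [-5]  conj(Y_{7,-5})(Ω₁) = -0.175708+0.041666i ; Y_{7,-5}(Ω₂) = -0.040581+0.031479i ; Δ = +0.005819-0.007222i
  [-4]  conj(Y_{7,-4})(Ω₁) = -0.341119-0.161448i ; Y_{7,-4}(Ω₂) = +0.074760+0.344583i ; Δ = +0.030130-0.129613i
  [-3]  conj(Y_{7,-3})(Ω₁) = -0.210530-0.431570i ; Y_{7,-3}(Ω₂) = +0.063193+0.014961i ; Δ = -0.006848-0.030422i
  [-2]  conj(Y_{7,-2})(Ω₁) = +0.048679-0.216642i ; Y_{7,-2}(Ω₂) = -0.198557+0.246255i ; Δ = +0.043684+0.055003i
  [-1]  conj(Y_{7,-1})(Ω₁) = -0.227339+0.181925i ; Y_{7,-1}(Ω₂) = +0.046423+0.097064i ; Δ = -0.028212-0.013621i
  [+0]  conj(Y_{7,0})(Ω₁) = -0.328066-0.000000i ; Y_{7,0}(Ω₂) = -0.303100+0.000000i ; Δ = +0.099437+0.000000i
  [+1]  conj(Y_{7,1})(Ω₁) = +0.227339+0.181925i ; Y_{7,1}(Ω₂) = -0.046423+0.097064i ; Δ = -0.028212+0.013621i
  [+2]  conj(Y_{7,2})(Ω₁) = +0.048679+0.216642i ; Y_{7,2}(Ω₂) = -0.198557-0.246255i ; Δ = +0.043684-0.055003i
  [+3]  conj(Y_{7,3})(Ω₁) = +0.210530-0.431570i ; Y_{7,3}(Ω₂) = -0.063193+0.014961i ; Δ = -0.006848+0.030422i
  [+4]  conj(Y_{7,4})(Ω₁) = -0.341119+0.161448i ; Y_{7,4}(Ω₂) = +0.074760-0.344583i ; Δ = +0.030130+0.129613i
  [+5]  conj(Y_{7,5})(Ω₁) = +0.175708+0.041666i ; Y_{7,5}(Ω₂) = +0.040581+0.031479i ; Δ = +0.005819+0.007222i
  [+6]  conj(Y_{7,6})(Ω₁) = -0.034860-0.044632i ; Y_{7,6}(Ω₂) = +0.347278-0.174195i ; Δ = -0.019881-0.009427i
  [+7]  conj(Y_{7,7})(Ω₁) = -0.000126+0.010705i ; Y_{7,7}(Ω₂) = +0.007458+0.396321i ; Δ = -0.004243+0.000030i
Accumulated sum +0.140334-0.000000i; after 4π/(2l+1) scaling, +0.117566-0.000000i ⇒ P_7 = 0.117566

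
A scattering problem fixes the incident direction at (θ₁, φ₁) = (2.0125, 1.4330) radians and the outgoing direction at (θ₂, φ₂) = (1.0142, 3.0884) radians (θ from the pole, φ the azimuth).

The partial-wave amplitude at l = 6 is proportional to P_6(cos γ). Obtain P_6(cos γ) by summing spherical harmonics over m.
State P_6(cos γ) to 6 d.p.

Term-by-term m-sum for l=6 (normalisation 4π/13 = 0.966644):
  m=-6: Y*=(-0.178588, 0.194016)  Y=(0.171847, 0.056787)  product (-0.041708, 0.023199)
  m=-5: Y*=(-0.274611, -0.333418)  Y=(-0.376388, -0.102535)  product (0.069174, 0.153652)
  m=-4: Y*=(0.205066, -0.126061)  Y=(0.375179, 0.081054)  product (0.087154, -0.030674)
  m=-3: Y*=(-0.081808, -0.186492)  Y=(-0.014578, -0.002346)  product (0.000755, 0.002911)
  m=-2: Y*=(0.304112, -0.085999)  Y=(-0.339274, -0.036231)  product (-0.106293, 0.018159)
  m=-1: Y*=(-0.013555, -0.097744)  Y=(0.148071, 0.007884)  product (-0.001236, -0.014580)
  m=+0: Y*=(0.322821, -0.000000)  Y=(0.304507, 0.000000)  product (0.098301, 0.000000)
  m=+1: Y*=(0.013555, -0.097744)  Y=(-0.148071, 0.007884)  product (-0.001236, 0.014580)
  m=+2: Y*=(0.304112, 0.085999)  Y=(-0.339274, 0.036231)  product (-0.106293, -0.018159)
  m=+3: Y*=(0.081808, -0.186492)  Y=(0.014578, -0.002346)  product (0.000755, -0.002911)
  m=+4: Y*=(0.205066, 0.126061)  Y=(0.375179, -0.081054)  product (0.087154, 0.030674)
  m=+5: Y*=(0.274611, -0.333418)  Y=(0.376388, -0.102535)  product (0.069174, -0.153652)
  m=+6: Y*=(-0.178588, -0.194016)  Y=(0.171847, -0.056787)  product (-0.041708, -0.023199)
Σ over m = (0.113992, -0.000000); ×(4π/13) → (0.110190, -0.000000). Real part: 0.110190

0.110190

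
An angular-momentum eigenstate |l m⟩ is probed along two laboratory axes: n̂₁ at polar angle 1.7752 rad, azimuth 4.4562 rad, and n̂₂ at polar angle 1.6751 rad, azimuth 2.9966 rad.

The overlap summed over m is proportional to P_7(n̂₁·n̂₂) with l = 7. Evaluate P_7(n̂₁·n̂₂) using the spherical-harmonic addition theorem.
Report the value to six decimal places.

Addition theorem: P_7(cos γ) = (4π/15) Σ_m Y*_{lm}(Ω₁) Y_{lm}(Ω₂), m = −7…7:
  m=-7: (0.420927, -0.095245) × (-0.253977, -0.408862) = (-0.145848, -0.147911)  (running Σ = (-0.145848, -0.147911))
  m=-6: (0.011266, -0.334552) × (-0.121575, -0.144093) = (-0.049576, 0.039050)  (running Σ = (-0.195424, -0.108861))
  m=-5: (0.146981, 0.043837) × (0.229609, 0.203408) = (0.024831, 0.039962)  (running Σ = (-0.170593, -0.068899))
  m=-4: (0.175249, -0.288396) × (0.178788, 0.117129) = (0.065112, -0.031035)  (running Σ = (-0.105481, -0.099934))
  m=-3: (0.037790, 0.039084) × (-0.227155, -0.105550) = (-0.004459, -0.012867)  (running Σ = (-0.109940, -0.112800))
  m=-2: (0.284254, -0.159888) × (-0.213454, -0.063694) = (-0.070859, 0.016024)  (running Σ = (-0.180799, -0.096777))
  m=-1: (0.003931, 0.015006) × (0.225935, 0.032990) = (0.000393, 0.003520)  (running Σ = (-0.180406, -0.093257))
  m=0: (0.321118, -0.000000) × (0.225128, 0.000000) = (0.072293, 0.000000)  (running Σ = (-0.108113, -0.093257))
  m=1: (-0.003931, 0.015006) × (-0.225935, 0.032990) = (0.000393, -0.003520)  (running Σ = (-0.107720, -0.096777))
  m=2: (0.284254, 0.159888) × (-0.213454, 0.063694) = (-0.070859, -0.016024)  (running Σ = (-0.178579, -0.112800))
  m=3: (-0.037790, 0.039084) × (0.227155, -0.105550) = (-0.004459, 0.012867)  (running Σ = (-0.183037, -0.099934))
  m=4: (0.175249, 0.288396) × (0.178788, -0.117129) = (0.065112, 0.031035)  (running Σ = (-0.117926, -0.068899))
  m=5: (-0.146981, 0.043837) × (-0.229609, 0.203408) = (0.024831, -0.039962)  (running Σ = (-0.093094, -0.108861))
  m=6: (0.011266, 0.334552) × (-0.121575, 0.144093) = (-0.049576, -0.039050)  (running Σ = (-0.142671, -0.147911))
  m=7: (-0.420927, -0.095245) × (0.253977, -0.408862) = (-0.145848, 0.147911)  (running Σ = (-0.288518, 0.000000))
Accumulated sum (-0.288518, 0.000000); after 4π/(2l+1) scaling, (-0.241709, 0.000000) ⇒ P_7 = -0.241709

-0.241709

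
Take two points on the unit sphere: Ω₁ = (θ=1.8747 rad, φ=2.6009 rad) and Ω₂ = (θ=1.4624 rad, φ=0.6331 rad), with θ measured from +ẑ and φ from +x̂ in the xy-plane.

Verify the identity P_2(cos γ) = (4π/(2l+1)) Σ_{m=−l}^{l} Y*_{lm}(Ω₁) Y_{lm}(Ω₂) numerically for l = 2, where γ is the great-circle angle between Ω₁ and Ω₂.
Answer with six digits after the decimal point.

Expand P_2 via completeness: Σ_{m} conj(Y_{2,m}) at Ω₁ times Y_{2,m} at Ω₂ —
  m=-2: 0.16533 - 0.31040j × 0.11449 - 0.36418j = -0.09411 - 0.09575j  (running Σ = -0.09411 - 0.09575j)
  m=-1: 0.18912 - 0.11354j × 0.06698 - 0.04916j = 0.00709 - 0.01690j  (running Σ = -0.08703 - 0.11265j)
  m=0: -0.23066 + 0.00000j × -0.30432 + 0.00000j = 0.07019 + 0.00000j  (running Σ = -0.01683 - 0.11265j)
  m=1: -0.18912 - 0.11354j × -0.06698 - 0.04916j = 0.00709 + 0.01690j  (running Σ = -0.00974 - 0.09575j)
  m=2: 0.16533 + 0.31040j × 0.11449 + 0.36418j = -0.09411 + 0.09575j  (running Σ = -0.10386 + 0.00000j)
Total Σ_m = -0.10386 + 0.00000j. Multiply by 2.513274: -0.26102 + 0.00000j. P_2(cos γ) = -0.261023

-0.261023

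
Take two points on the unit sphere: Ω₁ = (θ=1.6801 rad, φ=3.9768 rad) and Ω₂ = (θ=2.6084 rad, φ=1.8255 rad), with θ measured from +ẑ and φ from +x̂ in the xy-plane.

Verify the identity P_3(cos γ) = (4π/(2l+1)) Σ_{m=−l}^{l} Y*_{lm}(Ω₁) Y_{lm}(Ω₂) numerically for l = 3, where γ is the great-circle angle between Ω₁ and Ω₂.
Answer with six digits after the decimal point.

Summing Y*_{l m}(θ₁,φ₁)·Y_{l m}(θ₂,φ₂) over m ∈ [−3, 3]; prefactor 4π/(2·3+1) = 1.795196:
  term(m=-3) = +0.022126+0.003814i   from Y*(Ω₁)=+0.329681-0.243403i, Y(Ω₂)=+0.037908+0.039557i
  term(m=-2) = -0.009980-0.022974i   from Y*(Ω₁)=+0.010956-0.109612i, Y(Ω₂)=+0.198513-0.110886i
  term(m=-1) = +0.073718-0.112395i   from Y*(Ω₁)=+0.202741+0.224015i, Y(Ω₂)=-0.112090-0.430522i
  term(m=+0) = -0.027245+0.000000i   from Y*(Ω₁)=+0.119703-0.000000i, Y(Ω₂)=-0.227607+0.000000i
  term(m=+1) = +0.073718+0.112395i   from Y*(Ω₁)=-0.202741+0.224015i, Y(Ω₂)=+0.112090-0.430522i
  term(m=+2) = -0.009980+0.022974i   from Y*(Ω₁)=+0.010956+0.109612i, Y(Ω₂)=+0.198513+0.110886i
  term(m=+3) = +0.022126-0.003814i   from Y*(Ω₁)=-0.329681-0.243403i, Y(Ω₂)=-0.037908+0.039557i
Total Σ_m = +0.144484+0.000000i. Multiply by 1.795196: +0.259378+0.000000i. P_3(cos γ) = 0.259378

0.259378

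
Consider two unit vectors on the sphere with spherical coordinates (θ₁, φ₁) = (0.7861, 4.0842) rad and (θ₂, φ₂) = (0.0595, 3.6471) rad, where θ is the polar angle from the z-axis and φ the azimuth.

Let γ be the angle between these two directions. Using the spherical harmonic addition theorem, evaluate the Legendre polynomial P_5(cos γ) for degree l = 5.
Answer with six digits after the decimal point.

-0.413000

Term-by-term m-sum for l=5 (normalisation 4π/11 = 1.142397):
  m=-5: Y*=(-0.000053, 0.082336)  Y=(0.000000, 0.000000)  product (-0.000000, 0.000000)
  m=-4: Y*=(-0.210268, -0.152936)  Y=(-0.000008, -0.000016)  product (-0.000001, 0.000005)
  m=-3: Y*=(0.407304, -0.132166)  Y=(-0.000031, 0.000579)  product (0.000064, 0.000240)
  m=-2: Y*=(-0.092329, 0.283908)  Y=(0.006319, -0.010085)  product (0.002280, 0.002725)
  m=-1: Y*=(0.100543, 0.138424)  Y=(-0.131662, 0.072872)  product (-0.023325, -0.010898)
  m=+0: Y*=(-0.350804, -0.000000)  Y=(0.910921, 0.000000)  product (-0.319555, -0.000000)
  m=+1: Y*=(-0.100543, 0.138424)  Y=(0.131662, 0.072872)  product (-0.023325, 0.010898)
  m=+2: Y*=(-0.092329, -0.283908)  Y=(0.006319, 0.010085)  product (0.002280, -0.002725)
  m=+3: Y*=(-0.407304, -0.132166)  Y=(0.000031, 0.000579)  product (0.000064, -0.000240)
  m=+4: Y*=(-0.210268, 0.152936)  Y=(-0.000008, 0.000016)  product (-0.000001, -0.000005)
  m=+5: Y*=(0.000053, 0.082336)  Y=(-0.000000, 0.000000)  product (-0.000000, -0.000000)
Total Σ_m = (-0.361520, 0.000000). Multiply by 1.142397: (-0.413000, 0.000000). P_5(cos γ) = -0.413000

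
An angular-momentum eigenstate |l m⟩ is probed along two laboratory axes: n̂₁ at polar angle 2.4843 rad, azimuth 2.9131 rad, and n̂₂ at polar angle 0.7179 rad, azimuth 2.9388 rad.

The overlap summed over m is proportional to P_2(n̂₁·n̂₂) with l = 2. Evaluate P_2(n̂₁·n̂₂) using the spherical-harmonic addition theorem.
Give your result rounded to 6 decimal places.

Summing Y*_{l m}(θ₁,φ₁)·Y_{l m}(θ₂,φ₂) over m ∈ [−2, 2]; prefactor 4π/(2·2+1) = 2.513274:
  term(m=-2) = +0.024069-0.001238i   from Y*(Ω₁)=+0.129397-0.063624i, Y(Ω₂)=+0.153583+0.065948i
  term(m=-1) = -0.142977+0.003675i   from Y*(Ω₁)=+0.363953-0.084639i, Y(Ω₂)=-0.374916-0.077090i
  term(m=+0) = +0.061448+0.000000i   from Y*(Ω₁)=+0.277584-0.000000i, Y(Ω₂)=+0.221367+0.000000i
  term(m=+1) = -0.142977-0.003675i   from Y*(Ω₁)=-0.363953-0.084639i, Y(Ω₂)=+0.374916-0.077090i
  term(m=+2) = +0.024069+0.001238i   from Y*(Ω₁)=+0.129397+0.063624i, Y(Ω₂)=+0.153583-0.065948i
Total Σ_m = -0.176367+0.000000i. Multiply by 2.513274: -0.443260+0.000000i. P_2(cos γ) = -0.443260

-0.443260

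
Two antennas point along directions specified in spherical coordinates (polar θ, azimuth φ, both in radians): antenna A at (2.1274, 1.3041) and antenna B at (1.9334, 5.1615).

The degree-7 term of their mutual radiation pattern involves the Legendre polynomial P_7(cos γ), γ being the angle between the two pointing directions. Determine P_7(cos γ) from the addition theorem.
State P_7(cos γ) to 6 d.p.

Expand P_7 via completeness: Σ_{m} conj(Y_{7,m}) at Ω₁ times Y_{7,m} at Ω₂ —
  term(m=-7) = -0.01460 - 0.04748j   from Y*(Ω₁)=-0.15214 + 0.04641j, Y(Ω₂)=0.00068 + 0.31233j
  term(m=-6) = -0.06658 + 0.15007j   from Y*(Ω₁)=-0.01088 - 0.37015j, Y(Ω₂)=-0.39980 - 0.19161j
  term(m=-5) = 0.06424 - 0.03004j   from Y*(Ω₁)=0.41362 + 0.10004j, Y(Ω₂)=0.13013 - 0.10411j
  term(m=-4) = 0.03304 + 0.00944j   from Y*(Ω₁)=-0.06115 + 0.11087j, Y(Ω₂)=-0.06072 - 0.26452j
  term(m=-3) = 0.04345 + 0.06681j   from Y*(Ω₁)=0.20799 + 0.20196j, Y(Ω₂)=0.26808 + 0.06092j
  term(m=-2) = -0.00626 + 0.04471j   from Y*(Ω₁)=-0.23408 + 0.13822j, Y(Ω₂)=0.10348 - 0.12993j
  term(m=-1) = -0.04214 + 0.03665j   from Y*(Ω₁)=0.04926 + 0.18029j, Y(Ω₂)=0.12975 + 0.26921j
  term(m=+0) = -0.03958 + 0.00000j   from Y*(Ω₁)=-0.29802 + 0.00000j, Y(Ω₂)=0.13280 + 0.00000j
  term(m=+1) = -0.04214 - 0.03665j   from Y*(Ω₁)=-0.04926 + 0.18029j, Y(Ω₂)=-0.12975 + 0.26921j
  term(m=+2) = -0.00626 - 0.04471j   from Y*(Ω₁)=-0.23408 - 0.13822j, Y(Ω₂)=0.10348 + 0.12993j
  term(m=+3) = 0.04345 - 0.06681j   from Y*(Ω₁)=-0.20799 + 0.20196j, Y(Ω₂)=-0.26808 + 0.06092j
  term(m=+4) = 0.03304 - 0.00944j   from Y*(Ω₁)=-0.06115 - 0.11087j, Y(Ω₂)=-0.06072 + 0.26452j
  term(m=+5) = 0.06424 + 0.03004j   from Y*(Ω₁)=-0.41362 + 0.10004j, Y(Ω₂)=-0.13013 - 0.10411j
  term(m=+6) = -0.06658 - 0.15007j   from Y*(Ω₁)=-0.01088 + 0.37015j, Y(Ω₂)=-0.39980 + 0.19161j
  term(m=+7) = -0.01460 + 0.04748j   from Y*(Ω₁)=0.15214 + 0.04641j, Y(Ω₂)=-0.00068 + 0.31233j
Accumulated sum -0.01728 - 0.00000j; after 4π/(2l+1) scaling, -0.01448 - 0.00000j ⇒ P_7 = -0.014477

-0.014477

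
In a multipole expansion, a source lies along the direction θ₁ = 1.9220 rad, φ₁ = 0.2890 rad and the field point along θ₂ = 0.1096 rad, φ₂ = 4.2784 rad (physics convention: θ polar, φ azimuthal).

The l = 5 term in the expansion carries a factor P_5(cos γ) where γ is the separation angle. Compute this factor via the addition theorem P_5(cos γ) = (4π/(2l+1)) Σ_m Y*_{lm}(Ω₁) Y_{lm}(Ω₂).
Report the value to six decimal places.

-0.257048

Term-by-term m-sum for l=5 (normalisation 4π/11 = 1.142397):
  m=-5: (0.042501, 0.336070) × (-0.000006, -0.000004) = (0.000001, -0.000002)  (running Σ = (0.000001, -0.000002))
  m=-4: (-0.158173, -0.359202) × (-0.000034, 0.000206) = (0.000079, -0.000020)  (running Σ = (0.000081, -0.000022))
  m=-3: (0.012083, 0.014235) × (0.003445, -0.000949) = (0.000055, 0.000038)  (running Σ = (0.000136, 0.000015))
  m=-2: (0.277669, 0.181128) × (-0.025587, -0.030205) = (-0.001634, -0.013022)  (running Σ = (-0.001498, -0.013007))
  m=-1: (-0.104583, -0.031095) × (-0.112957, 0.243727) = (0.019392, -0.021977)  (running Σ = (0.017894, -0.034984))
  m=0: (-0.305684, -0.000000) × (0.853152, 0.000000) = (-0.260795, -0.000000)  (running Σ = (-0.242901, -0.034984))
  m=1: (0.104583, -0.031095) × (0.112957, 0.243727) = (0.019392, 0.021977)  (running Σ = (-0.223509, -0.013007))
  m=2: (0.277669, -0.181128) × (-0.025587, 0.030205) = (-0.001634, 0.013022)  (running Σ = (-0.225143, 0.000015))
  m=3: (-0.012083, 0.014235) × (-0.003445, -0.000949) = (0.000055, -0.000038)  (running Σ = (-0.225088, -0.000022))
  m=4: (-0.158173, 0.359202) × (-0.000034, -0.000206) = (0.000079, 0.000020)  (running Σ = (-0.225008, -0.000002))
  m=5: (-0.042501, 0.336070) × (0.000006, -0.000004) = (0.000001, 0.000002)  (running Σ = (-0.225007, 0.000000))
Σ over m = (-0.225007, 0.000000); ×(4π/11) → (-0.257048, 0.000000). Real part: -0.257048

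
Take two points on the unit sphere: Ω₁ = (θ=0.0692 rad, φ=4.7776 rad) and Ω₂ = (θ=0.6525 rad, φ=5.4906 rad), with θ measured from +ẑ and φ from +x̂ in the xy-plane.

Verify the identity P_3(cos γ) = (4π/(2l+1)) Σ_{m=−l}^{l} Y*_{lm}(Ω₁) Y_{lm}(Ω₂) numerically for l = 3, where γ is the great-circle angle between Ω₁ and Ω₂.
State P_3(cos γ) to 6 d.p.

Expand P_3 via completeness: Σ_{m} conj(Y_{3,m}) at Ω₁ times Y_{3,m} at Ω₂ —
  m=-3: Y*=-0.00003 + 0.00014j  Y=-0.06745 + 0.06460j  product -0.00001 - 0.00001j
  m=-2: Y*=-0.00483 - 0.00063j  Y=-0.00430 + 0.29934j  product 0.00021 - 0.00144j
  m=-1: Y*=0.00579 - 0.08866j  Y=0.29709 + 0.30139j  product 0.02844 - 0.02460j
  m=+0: Y*=0.73567 + 0.00000j  Y=0.04646 + 0.00000j  product 0.03418 + 0.00000j
  m=+1: Y*=-0.00579 - 0.08866j  Y=-0.29709 + 0.30139j  product 0.02844 + 0.02460j
  m=+2: Y*=-0.00483 + 0.00063j  Y=-0.00430 - 0.29934j  product 0.00021 + 0.00144j
  m=+3: Y*=0.00003 + 0.00014j  Y=0.06745 + 0.06460j  product -0.00001 + 0.00001j
Σ over m = 0.09147 - 0.00000j; ×(4π/7) → 0.16421 - 0.00000j. Real part: 0.164210

0.164210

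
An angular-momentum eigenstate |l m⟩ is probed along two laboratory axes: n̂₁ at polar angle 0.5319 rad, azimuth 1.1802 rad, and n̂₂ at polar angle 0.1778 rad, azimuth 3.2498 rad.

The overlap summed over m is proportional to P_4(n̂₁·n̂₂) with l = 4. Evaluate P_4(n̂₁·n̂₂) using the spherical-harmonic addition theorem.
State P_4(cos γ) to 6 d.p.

Expand P_4 via completeness: Σ_{m} conj(Y_{4,m}) at Ω₁ times Y_{4,m} at Ω₂ —
  [-4]  conj(Y_{4,-4})(Ω₁) = 0.00025 - 0.02928j ; Y_{4,-4}(Ω₂) = 0.00039 - 0.00018j ; Δ = -0.00001 - 0.00001j
  [-3]  conj(Y_{4,-3})(Ω₁) = -0.12967 - 0.05467j ; Y_{4,-3}(Ω₂) = -0.00646 + 0.00217j ; Δ = 0.00096 + 0.00007j
  [-2]  conj(Y_{4,-2})(Ω₁) = -0.25659 + 0.25444j ; Y_{4,-2}(Ω₂) = 0.05908 - 0.01299j ; Δ = -0.01185 + 0.01837j
  [-1]  conj(Y_{4,-1})(Ω₁) = 0.17317 + 0.42056j ; Y_{4,-1}(Ω₂) = -0.30956 + 0.03363j ; Δ = -0.06775 - 0.12437j
  [+0]  conj(Y_{4,0})(Ω₁) = 0.00284 + 0.00000j ; Y_{4,0}(Ω₂) = 0.71754 + 0.00000j ; Δ = 0.00203 + 0.00000j
  [+1]  conj(Y_{4,1})(Ω₁) = -0.17317 + 0.42056j ; Y_{4,1}(Ω₂) = 0.30956 + 0.03363j ; Δ = -0.06775 + 0.12437j
  [+2]  conj(Y_{4,2})(Ω₁) = -0.25659 - 0.25444j ; Y_{4,2}(Ω₂) = 0.05908 + 0.01299j ; Δ = -0.01185 - 0.01837j
  [+3]  conj(Y_{4,3})(Ω₁) = 0.12967 - 0.05467j ; Y_{4,3}(Ω₂) = 0.00646 + 0.00217j ; Δ = 0.00096 - 0.00007j
  [+4]  conj(Y_{4,4})(Ω₁) = 0.00025 + 0.02928j ; Y_{4,4}(Ω₂) = 0.00039 + 0.00018j ; Δ = -0.00001 + 0.00001j
Σ over m = -0.15527 - 0.00000j; ×(4π/9) → -0.21680 - 0.00000j. Real part: -0.216796

-0.216796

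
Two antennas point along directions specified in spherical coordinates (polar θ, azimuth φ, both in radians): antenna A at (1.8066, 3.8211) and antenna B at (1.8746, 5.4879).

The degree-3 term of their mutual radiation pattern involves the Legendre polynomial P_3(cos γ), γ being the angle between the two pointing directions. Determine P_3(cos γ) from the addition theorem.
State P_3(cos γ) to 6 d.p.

Addition theorem: P_3(cos γ) = (4π/7) Σ_m Y*_{lm}(Ω₁) Y_{lm}(Ω₂), m = −3…3:
  [-3]  conj(Y_{3,-3})(Ω₁) = (0.172920, -0.342343) ; Y_{3,-3}(Ω₂) = (-0.263807, 0.248604) ; Δ = (0.039490, 0.133301)
  [-2]  conj(Y_{3,-2})(Ω₁) = (-0.047449, -0.220686) ; Y_{3,-2}(Ω₂) = (0.005504, -0.278314) ; Δ = (-0.061681, 0.011991)
  [-1]  conj(Y_{3,-1})(Ω₁) = (0.177731, 0.143580) ; Y_{3,-1}(Ω₂) = (-0.119289, -0.121671) ; Δ = (-0.003732, -0.038752)
  [+0]  conj(Y_{3,0})(Ω₁) = (0.237757, -0.000000) ; Y_{3,0}(Ω₂) = (0.284956, 0.000000) ; Δ = (0.067750, 0.000000)
  [+1]  conj(Y_{3,1})(Ω₁) = (-0.177731, 0.143580) ; Y_{3,1}(Ω₂) = (0.119289, -0.121671) ; Δ = (-0.003732, 0.038752)
  [+2]  conj(Y_{3,2})(Ω₁) = (-0.047449, 0.220686) ; Y_{3,2}(Ω₂) = (0.005504, 0.278314) ; Δ = (-0.061681, -0.011991)
  [+3]  conj(Y_{3,3})(Ω₁) = (-0.172920, -0.342343) ; Y_{3,3}(Ω₂) = (0.263807, 0.248604) ; Δ = (0.039490, -0.133301)
Total Σ_m = (0.015905, 0.000000). Multiply by 1.795196: (0.028552, 0.000000). P_3(cos γ) = 0.028552

0.028552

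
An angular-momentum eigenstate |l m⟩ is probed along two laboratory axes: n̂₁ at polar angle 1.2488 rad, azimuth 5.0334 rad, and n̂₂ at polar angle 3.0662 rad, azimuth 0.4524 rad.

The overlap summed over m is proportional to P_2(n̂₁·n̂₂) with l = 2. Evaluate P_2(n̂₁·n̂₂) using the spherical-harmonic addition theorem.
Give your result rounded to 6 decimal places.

-0.341638

Addition theorem: P_2(cos γ) = (4π/5) Σ_m Y*_{lm}(Ω₁) Y_{lm}(Ω₂), m = −2…2:
  [-2]  conj(Y_{2,-2})(Ω₁) = -0.278380-0.208142i ; Y_{2,-2}(Ω₂) = +0.001354-0.001723i ; Δ = -0.000736+0.000198i
  [-1]  conj(Y_{2,-1})(Ω₁) = +0.073176-0.220069i ; Y_{2,-1}(Ω₂) = -0.052187+0.025364i ; Δ = +0.001763+0.013341i
  [+0]  conj(Y_{2,0})(Ω₁) = -0.220635-0.000000i ; Y_{2,0}(Ω₂) = +0.625415+0.000000i ; Δ = -0.137988-0.000000i
  [+1]  conj(Y_{2,1})(Ω₁) = -0.073176-0.220069i ; Y_{2,1}(Ω₂) = +0.052187+0.025364i ; Δ = +0.001763-0.013341i
  [+2]  conj(Y_{2,2})(Ω₁) = -0.278380+0.208142i ; Y_{2,2}(Ω₂) = +0.001354+0.001723i ; Δ = -0.000736-0.000198i
Total Σ_m = -0.135933-0.000000i. Multiply by 2.513274: -0.341638-0.000000i. P_2(cos γ) = -0.341638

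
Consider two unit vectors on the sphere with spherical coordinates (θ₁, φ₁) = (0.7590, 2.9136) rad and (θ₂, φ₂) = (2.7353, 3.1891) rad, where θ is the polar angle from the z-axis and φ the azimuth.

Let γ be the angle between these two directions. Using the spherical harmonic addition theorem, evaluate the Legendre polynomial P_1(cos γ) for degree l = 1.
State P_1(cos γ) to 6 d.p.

-0.404738

Term-by-term m-sum for l=1 (normalisation 4π/3 = 4.188790):
  [-1]  conj(Y_{1,-1})(Ω₁) = (-0.231615, 0.053741) ; Y_{1,-1}(Ω₂) = (-0.136387, 0.006484) ; Δ = (0.031241, -0.008831)
  [+0]  conj(Y_{1,0})(Ω₁) = (0.354493, -0.000000) ; Y_{1,0}(Ω₂) = (-0.448827, 0.000000) ; Δ = (-0.159106, 0.000000)
  [+1]  conj(Y_{1,1})(Ω₁) = (0.231615, 0.053741) ; Y_{1,1}(Ω₂) = (0.136387, 0.006484) ; Δ = (0.031241, 0.008831)
Σ over m = (-0.096624, 0.000000); ×(4π/3) → (-0.404738, 0.000000). Real part: -0.404738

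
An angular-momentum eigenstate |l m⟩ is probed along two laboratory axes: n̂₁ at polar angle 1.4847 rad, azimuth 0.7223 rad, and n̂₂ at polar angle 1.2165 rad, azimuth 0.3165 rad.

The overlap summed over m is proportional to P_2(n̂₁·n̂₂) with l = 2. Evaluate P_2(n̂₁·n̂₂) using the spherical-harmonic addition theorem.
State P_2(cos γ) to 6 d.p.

0.683782

Term-by-term m-sum for l=2 (normalisation 4π/5 = 2.513274):
  term(m=-2) = 0.08968 + 0.09450j   from Y*(Ω₁)=0.04826 + 0.38037j, Y(Ω₂)=0.27395 - 0.20100j
  term(m=-1) = 0.01529 + 0.00657j   from Y*(Ω₁)=0.04966 + 0.04376j, Y(Ω₂)=0.23889 - 0.07824j
  term(m=+0) = 0.06214 + 0.00000j   from Y*(Ω₁)=-0.30840 + 0.00000j, Y(Ω₂)=-0.20151 + 0.00000j
  term(m=+1) = 0.01529 - 0.00657j   from Y*(Ω₁)=-0.04966 + 0.04376j, Y(Ω₂)=-0.23889 - 0.07824j
  term(m=+2) = 0.08968 - 0.09450j   from Y*(Ω₁)=0.04826 - 0.38037j, Y(Ω₂)=0.27395 + 0.20100j
Σ over m = 0.27207 + 0.00000j; ×(4π/5) → 0.68378 + 0.00000j. Real part: 0.683782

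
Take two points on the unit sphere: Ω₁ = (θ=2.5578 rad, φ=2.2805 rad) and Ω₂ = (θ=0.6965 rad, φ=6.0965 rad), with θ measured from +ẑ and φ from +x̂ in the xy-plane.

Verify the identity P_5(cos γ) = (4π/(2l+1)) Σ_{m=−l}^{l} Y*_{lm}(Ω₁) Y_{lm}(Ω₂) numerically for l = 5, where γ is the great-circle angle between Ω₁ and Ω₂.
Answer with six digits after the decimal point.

-0.072712

Expand P_5 via completeness: Σ_{m} conj(Y_{5,m}) at Ω₁ times Y_{5,m} at Ω₂ —
  term(m=-5) = (0.001160, -0.000272)   from Y*(Ω₁)=(0.009346, -0.021685), Y(Ω₂)=(0.030014, 0.040534)
  term(m=-4) = (0.019467, 0.009259)   from Y*(Ω₁)=(0.107894, -0.033704), Y(Ω₂)=(0.139964, 0.129541)
  term(m=-3) = (0.052326, 0.107656)   from Y*(Ω₁)=(0.258727, 0.161602), Y(Ω₂)=(0.332446, 0.208453)
  term(m=-2) = (-0.042161, 0.186798)   from Y*(Ω₁)=(0.070529, 0.462314), Y(Ω₂)=(0.381265, 0.149359)
  term(m=-1) = (-0.001348, 0.001078)   from Y*(Ω₁)=(-0.164679, 0.191708), Y(Ω₂)=(0.006710, 0.001267)
  term(m=+0) = (-0.122538, 0.000000)   from Y*(Ω₁)=(0.312110, -0.000000), Y(Ω₂)=(-0.392610, 0.000000)
  term(m=+1) = (-0.001348, -0.001078)   from Y*(Ω₁)=(0.164679, 0.191708), Y(Ω₂)=(-0.006710, 0.001267)
  term(m=+2) = (-0.042161, -0.186798)   from Y*(Ω₁)=(0.070529, -0.462314), Y(Ω₂)=(0.381265, -0.149359)
  term(m=+3) = (0.052326, -0.107656)   from Y*(Ω₁)=(-0.258727, 0.161602), Y(Ω₂)=(-0.332446, 0.208453)
  term(m=+4) = (0.019467, -0.009259)   from Y*(Ω₁)=(0.107894, 0.033704), Y(Ω₂)=(0.139964, -0.129541)
  term(m=+5) = (0.001160, 0.000272)   from Y*(Ω₁)=(-0.009346, -0.021685), Y(Ω₂)=(-0.030014, 0.040534)
Total Σ_m = (-0.063648, -0.000000). Multiply by 1.142397: (-0.072712, -0.000000). P_5(cos γ) = -0.072712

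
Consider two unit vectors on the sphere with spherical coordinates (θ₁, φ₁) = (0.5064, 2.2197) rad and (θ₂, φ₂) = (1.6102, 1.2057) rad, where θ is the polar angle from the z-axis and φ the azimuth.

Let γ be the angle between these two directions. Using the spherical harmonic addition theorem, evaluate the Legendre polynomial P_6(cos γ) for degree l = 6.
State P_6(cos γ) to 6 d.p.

Expand P_6 via completeness: Σ_{m} conj(Y_{6,m}) at Ω₁ times Y_{6,m} at Ω₂ —
  term(m=-6) = (0.002965, -0.000598)   from Y*(Ω₁)=(0.004594, 0.004296), Y(Ω₂)=(0.279299, -0.391405)
  term(m=-5) = (-0.000903, 0.002417)   from Y*(Ω₁)=(0.004036, -0.039077), Y(Ω₂)=(-0.063549, -0.016544)
  term(m=-4) = (0.031226, 0.040536)   from Y*(Ω₁)=(-0.125084, 0.075999), Y(Ω₂)=(-0.038522, -0.347475)
  term(m=-3) = (-0.026731, 0.002671)   from Y*(Ω₁)=(0.327225, 0.129150), Y(Ω₂)=(-0.067894, 0.034959)
  term(m=-2) = (-0.069868, 0.142017)   from Y*(Ω₁)=(-0.134982, -0.482115), Y(Ω₂)=(-0.235533, -0.210864)
  term(m=-1) = (-0.010068, -0.016173)   from Y*(Ω₁)=(-0.143317, 0.188954), Y(Ω₂)=(-0.028681, 0.075035)
  term(m=+0) = (0.109678, 0.000000)   from Y*(Ω₁)=(-0.356633, -0.000000), Y(Ω₂)=(-0.307536, 0.000000)
  term(m=+1) = (-0.010068, 0.016173)   from Y*(Ω₁)=(0.143317, 0.188954), Y(Ω₂)=(0.028681, 0.075035)
  term(m=+2) = (-0.069868, -0.142017)   from Y*(Ω₁)=(-0.134982, 0.482115), Y(Ω₂)=(-0.235533, 0.210864)
  term(m=+3) = (-0.026731, -0.002671)   from Y*(Ω₁)=(-0.327225, 0.129150), Y(Ω₂)=(0.067894, 0.034959)
  term(m=+4) = (0.031226, -0.040536)   from Y*(Ω₁)=(-0.125084, -0.075999), Y(Ω₂)=(-0.038522, 0.347475)
  term(m=+5) = (-0.000903, -0.002417)   from Y*(Ω₁)=(-0.004036, -0.039077), Y(Ω₂)=(0.063549, -0.016544)
  term(m=+6) = (0.002965, 0.000598)   from Y*(Ω₁)=(0.004594, -0.004296), Y(Ω₂)=(0.279299, 0.391405)
Total Σ_m = (-0.037081, 0.000000). Multiply by 0.966644: (-0.035844, 0.000000). P_6(cos γ) = -0.035844

-0.035844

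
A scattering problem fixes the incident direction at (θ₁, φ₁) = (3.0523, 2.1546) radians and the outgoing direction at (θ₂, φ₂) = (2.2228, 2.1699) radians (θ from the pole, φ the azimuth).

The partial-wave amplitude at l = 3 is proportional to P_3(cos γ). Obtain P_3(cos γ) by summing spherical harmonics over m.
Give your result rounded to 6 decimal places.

-0.243179

Summing Y*_{l m}(θ₁,φ₁)·Y_{l m}(θ₂,φ₂) over m ∈ [−3, 3]; prefactor 4π/(2·3+1) = 1.795196:
  m=-3: +0.000291+0.000053i × +0.204183-0.047058i = +0.000062-0.000003i  (running Σ = +0.000062-0.000003i)
  m=-2: +0.003176+0.007445i × +0.142627-0.364921i = +0.003170-0.000097i  (running Σ = +0.003232-0.000100i)
  m=-1: -0.062909+0.095228i × -0.121813-0.178397i = +0.024652-0.000377i  (running Σ = +0.027883-0.000477i)
  m=0: -0.728601-0.000000i × +0.262459+0.000000i = -0.191228-0.000000i  (running Σ = -0.163345-0.000477i)
  m=1: +0.062909+0.095228i × +0.121813-0.178397i = +0.024652+0.000377i  (running Σ = -0.138693-0.000100i)
  m=2: +0.003176-0.007445i × +0.142627+0.364921i = +0.003170+0.000097i  (running Σ = -0.135523-0.000003i)
  m=3: -0.000291+0.000053i × -0.204183-0.047058i = +0.000062+0.000003i  (running Σ = -0.135461-0.000000i)
Total Σ_m = -0.135461-0.000000i. Multiply by 1.795196: -0.243179-0.000000i. P_3(cos γ) = -0.243179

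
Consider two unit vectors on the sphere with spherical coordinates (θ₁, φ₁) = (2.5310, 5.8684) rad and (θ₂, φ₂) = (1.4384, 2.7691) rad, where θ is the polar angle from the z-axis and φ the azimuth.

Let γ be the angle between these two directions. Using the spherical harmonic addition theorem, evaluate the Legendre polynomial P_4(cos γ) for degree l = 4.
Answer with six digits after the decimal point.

-0.425047

Term-by-term m-sum for l=4 (normalisation 4π/9 = 1.396263):
  [-4]  conj(Y_{4,-4})(Ω₁) = (-0.004219, -0.047636) ; Y_{4,-4}(Ω₂) = (0.034495, 0.425849) ; Δ = (0.020140, -0.003440)
  [-3]  conj(Y_{4,-3})(Ω₁) = (-0.061982, 0.183080) ; Y_{4,-3}(Ω₂) = (-0.070481, -0.144678) ; Δ = (0.030856, -0.003936)
  [-2]  conj(Y_{4,-2})(Ω₁) = (0.274642, -0.300044) ; Y_{4,-2}(Ω₂) = (-0.212147, -0.195658) ; Δ = (-0.116970, 0.009918)
  [-1]  conj(Y_{4,-1})(Ω₁) = (-0.345531, 0.152148) ; Y_{4,-1}(Ω₂) = (0.165947, 0.064841) ; Δ = (-0.067205, 0.002844)
  [+0]  conj(Y_{4,0})(Ω₁) = (-0.144614, -0.000000) ; Y_{4,0}(Ω₂) = (0.263177, 0.000000) ; Δ = (-0.038059, -0.000000)
  [+1]  conj(Y_{4,1})(Ω₁) = (0.345531, 0.152148) ; Y_{4,1}(Ω₂) = (-0.165947, 0.064841) ; Δ = (-0.067205, -0.002844)
  [+2]  conj(Y_{4,2})(Ω₁) = (0.274642, 0.300044) ; Y_{4,2}(Ω₂) = (-0.212147, 0.195658) ; Δ = (-0.116970, -0.009918)
  [+3]  conj(Y_{4,3})(Ω₁) = (0.061982, 0.183080) ; Y_{4,3}(Ω₂) = (0.070481, -0.144678) ; Δ = (0.030856, 0.003936)
  [+4]  conj(Y_{4,4})(Ω₁) = (-0.004219, 0.047636) ; Y_{4,4}(Ω₂) = (0.034495, -0.425849) ; Δ = (0.020140, 0.003440)
Accumulated sum (-0.304417, 0.000000); after 4π/(2l+1) scaling, (-0.425047, 0.000000) ⇒ P_4 = -0.425047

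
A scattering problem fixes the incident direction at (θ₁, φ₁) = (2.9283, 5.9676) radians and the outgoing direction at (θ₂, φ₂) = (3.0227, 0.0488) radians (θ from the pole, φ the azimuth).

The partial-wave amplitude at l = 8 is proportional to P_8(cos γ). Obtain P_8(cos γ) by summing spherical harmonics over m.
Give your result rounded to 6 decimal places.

0.791834

Addition theorem: P_8(cos γ) = (4π/17) Σ_m Y*_{lm}(Ω₁) Y_{lm}(Ω₂), m = −8…8:
  [-8]  conj(Y_{8,-8})(Ω₁) = (-0.000002, -0.000001) ; Y_{8,-8}(Ω₂) = (0.000000, -0.000000) ; Δ = (-0.000000, -0.000000)
  [-7]  conj(Y_{8,-7})(Ω₁) = (0.000023, 0.000031) ; Y_{8,-7}(Ω₂) = (-0.000001, 0.000000) ; Δ = (-0.000000, -0.000000)
  [-6]  conj(Y_{8,-6})(Ω₁) = (-0.000143, -0.000428) ; Y_{8,-6}(Ω₂) = (0.000014, -0.000004) ; Δ = (-0.000000, -0.000000)
  [-5]  conj(Y_{8,-5})(Ω₁) = (0.000027, 0.003826) ; Y_{8,-5}(Ω₂) = (-0.000217, 0.000054) ; Δ = (-0.000000, -0.000001)
  [-4]  conj(Y_{8,-4})(Ω₁) = (0.007314, -0.022955) ; Y_{8,-4}(Ω₂) = (0.002532, -0.000501) ; Δ = (0.000007, -0.000062)
  [-3]  conj(Y_{8,-3})(Ω₁) = (-0.065046, 0.090339) ; Y_{8,-3}(Ω₂) = (-0.021873, 0.003225) ; Δ = (0.001131, -0.002186)
  [-2]  conj(Y_{8,-2})(Ω₁) = (0.287916, -0.210440) ; Y_{8,-2}(Ω₂) = (0.133593, -0.013080) ; Δ = (0.035711, -0.031879)
  [-1]  conj(Y_{8,-1})(Ω₁) = (-0.645576, 0.210779) ; Y_{8,-1}(Ω₂) = (-0.515147, 0.025159) ; Δ = (0.327263, -0.124824)
  [+0]  conj(Y_{8,0})(Ω₁) = (0.387414, -0.000000) ; Y_{8,0}(Ω₂) = (0.885308, 0.000000) ; Δ = (0.342981, 0.000000)
  [+1]  conj(Y_{8,1})(Ω₁) = (0.645576, 0.210779) ; Y_{8,1}(Ω₂) = (0.515147, 0.025159) ; Δ = (0.327263, 0.124824)
  [+2]  conj(Y_{8,2})(Ω₁) = (0.287916, 0.210440) ; Y_{8,2}(Ω₂) = (0.133593, 0.013080) ; Δ = (0.035711, 0.031879)
  [+3]  conj(Y_{8,3})(Ω₁) = (0.065046, 0.090339) ; Y_{8,3}(Ω₂) = (0.021873, 0.003225) ; Δ = (0.001131, 0.002186)
  [+4]  conj(Y_{8,4})(Ω₁) = (0.007314, 0.022955) ; Y_{8,4}(Ω₂) = (0.002532, 0.000501) ; Δ = (0.000007, 0.000062)
  [+5]  conj(Y_{8,5})(Ω₁) = (-0.000027, 0.003826) ; Y_{8,5}(Ω₂) = (0.000217, 0.000054) ; Δ = (-0.000000, 0.000001)
  [+6]  conj(Y_{8,6})(Ω₁) = (-0.000143, 0.000428) ; Y_{8,6}(Ω₂) = (0.000014, 0.000004) ; Δ = (-0.000000, 0.000000)
  [+7]  conj(Y_{8,7})(Ω₁) = (-0.000023, 0.000031) ; Y_{8,7}(Ω₂) = (0.000001, 0.000000) ; Δ = (-0.000000, 0.000000)
  [+8]  conj(Y_{8,8})(Ω₁) = (-0.000002, 0.000001) ; Y_{8,8}(Ω₂) = (0.000000, 0.000000) ; Δ = (-0.000000, 0.000000)
Σ over m = (1.071206, 0.000000); ×(4π/17) → (0.791834, 0.000000). Real part: 0.791834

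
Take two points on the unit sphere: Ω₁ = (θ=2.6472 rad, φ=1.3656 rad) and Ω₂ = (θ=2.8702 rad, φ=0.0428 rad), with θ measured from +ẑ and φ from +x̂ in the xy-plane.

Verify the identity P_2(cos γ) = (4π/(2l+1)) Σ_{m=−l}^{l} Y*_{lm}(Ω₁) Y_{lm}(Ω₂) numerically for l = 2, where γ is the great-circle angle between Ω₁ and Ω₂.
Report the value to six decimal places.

0.659650

Addition theorem: P_2(cos γ) = (4π/5) Σ_m Y*_{lm}(Ω₁) Y_{lm}(Ω₂), m = −2…2:
  m=-2: Y*=-0.07975 + 0.03470j  Y=0.02766 - 0.00237j  product -0.00212 + 0.00115j
  m=-1: Y*=-0.06575 - 0.31591j  Y=-0.19934 + 0.00854j  product 0.01580 + 0.06241j
  m=+0: Y*=0.41775 + 0.00000j  Y=0.56279 + 0.00000j  product 0.23511 + 0.00000j
  m=+1: Y*=0.06575 - 0.31591j  Y=0.19934 + 0.00854j  product 0.01580 - 0.06241j
  m=+2: Y*=-0.07975 - 0.03470j  Y=0.02766 + 0.00237j  product -0.00212 - 0.00115j
Total Σ_m = 0.26247 + 0.00000j. Multiply by 2.513274: 0.65965 + 0.00000j. P_2(cos γ) = 0.659650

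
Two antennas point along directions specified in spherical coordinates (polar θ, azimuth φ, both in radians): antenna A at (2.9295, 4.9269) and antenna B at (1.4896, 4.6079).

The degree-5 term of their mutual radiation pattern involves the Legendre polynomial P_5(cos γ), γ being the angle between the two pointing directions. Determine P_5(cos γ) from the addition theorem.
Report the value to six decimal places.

Summing Y*_{l m}(θ₁,φ₁)·Y_{l m}(θ₂,φ₂) over m ∈ [−5, 5]; prefactor 4π/(2·5+1) = 1.142397:
  [-5]  conj(Y_{5,-5})(Ω₁) = (0.000169, -0.000092) ; Y_{5,-5}(Ω₂) = (-0.227812, 0.395636) ; Δ = (-0.000002, 0.000088)
  [-4]  conj(Y_{5,-4})(Ω₁) = (-0.001842, -0.002132) ; Y_{5,-4}(Ω₂) = (0.107368, 0.047685) ; Δ = (-0.000096, -0.000317)
  [-3]  conj(Y_{5,-3})(Ω₁) = (-0.014718, 0.019623) ; Y_{5,-3}(Ω₂) = (-0.099370, 0.306552) ; Δ = (-0.004553, -0.006462)
  [-2]  conj(Y_{5,-2})(Ω₁) = (0.124652, 0.057021) ; Y_{5,-2}(Ω₂) = (0.130947, 0.027770) ; Δ = (0.014739, 0.010928)
  [-1]  conj(Y_{5,-1})(Ω₁) = (0.097600, -0.447988) ; Y_{5,-1}(Ω₂) = (-0.030259, 0.288534) ; Δ = (0.126307, 0.041717)
  [+0]  conj(Y_{5,0})(Ω₁) = (-0.645070, -0.000000) ; Y_{5,0}(Ω₂) = (0.137941, 0.000000) ; Δ = (-0.088981, -0.000000)
  [+1]  conj(Y_{5,1})(Ω₁) = (-0.097600, -0.447988) ; Y_{5,1}(Ω₂) = (0.030259, 0.288534) ; Δ = (0.126307, -0.041717)
  [+2]  conj(Y_{5,2})(Ω₁) = (0.124652, -0.057021) ; Y_{5,2}(Ω₂) = (0.130947, -0.027770) ; Δ = (0.014739, -0.010928)
  [+3]  conj(Y_{5,3})(Ω₁) = (0.014718, 0.019623) ; Y_{5,3}(Ω₂) = (0.099370, 0.306552) ; Δ = (-0.004553, 0.006462)
  [+4]  conj(Y_{5,4})(Ω₁) = (-0.001842, 0.002132) ; Y_{5,4}(Ω₂) = (0.107368, -0.047685) ; Δ = (-0.000096, 0.000317)
  [+5]  conj(Y_{5,5})(Ω₁) = (-0.000169, -0.000092) ; Y_{5,5}(Ω₂) = (0.227812, 0.395636) ; Δ = (-0.000002, -0.000088)
Accumulated sum (0.183808, -0.000000); after 4π/(2l+1) scaling, (0.209982, -0.000000) ⇒ P_5 = 0.209982

0.209982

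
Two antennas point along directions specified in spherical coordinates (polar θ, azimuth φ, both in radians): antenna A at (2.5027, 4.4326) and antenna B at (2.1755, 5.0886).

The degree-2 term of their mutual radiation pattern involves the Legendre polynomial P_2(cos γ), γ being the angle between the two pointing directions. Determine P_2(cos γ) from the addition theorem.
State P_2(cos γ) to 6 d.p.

0.571351

Addition theorem: P_2(cos γ) = (4π/5) Σ_m Y*_{lm}(Ω₁) Y_{lm}(Ω₂), m = −2…2:
  m=-2: -0.116403+0.072910i × -0.190850+0.178660i = +0.009189-0.034712i  (running Σ = +0.009189-0.034712i)
  m=-1: +0.102124+0.355430i × -0.132750-0.336054i = +0.105887-0.081503i  (running Σ = +0.115076-0.116214i)
  m=0: +0.294341-0.000000i × -0.009576+0.000000i = -0.002818+0.000000i  (running Σ = +0.112257-0.116214i)
  m=1: -0.102124+0.355430i × +0.132750-0.336054i = +0.105887+0.081503i  (running Σ = +0.218144-0.034712i)
  m=2: -0.116403-0.072910i × -0.190850-0.178660i = +0.009189+0.034712i  (running Σ = +0.227333-0.000000i)
Total Σ_m = +0.227333-0.000000i. Multiply by 2.513274: +0.571351-0.000000i. P_2(cos γ) = 0.571351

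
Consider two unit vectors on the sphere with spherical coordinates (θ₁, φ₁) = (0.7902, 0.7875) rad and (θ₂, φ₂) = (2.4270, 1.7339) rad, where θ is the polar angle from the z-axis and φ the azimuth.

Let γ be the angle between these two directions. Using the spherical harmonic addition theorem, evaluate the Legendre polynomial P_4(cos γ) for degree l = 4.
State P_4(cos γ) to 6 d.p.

Term-by-term m-sum for l=4 (normalisation 4π/9 = 1.396263):
  [-4]  conj(Y_{4,-4})(Ω₁) = -0.112764-0.000948i ; Y_{4,-4}(Ω₂) = +0.064847-0.049545i ; Δ = -0.007359+0.005525i
  [-3]  conj(Y_{4,-3})(Ω₁) = -0.224785+0.221968i ; Y_{4,-3}(Ω₂) = -0.125054-0.234842i ; Δ = +0.080238+0.025031i
  [-2]  conj(Y_{4,-2})(Ω₁) = -0.001751+0.416490i ; Y_{4,-2}(Ω₂) = -0.407418+0.137827i ; Δ = -0.056690-0.169927i
  [-1]  conj(Y_{4,-1})(Ω₁) = +0.077841+0.078169i ; Y_{4,-1}(Ω₂) = +0.037797+0.229678i ; Δ = -0.015012+0.020833i
  [+0]  conj(Y_{4,0})(Ω₁) = -0.346257-0.000000i ; Y_{4,0}(Ω₂) = -0.288039+0.000000i ; Δ = +0.099736+0.000000i
  [+1]  conj(Y_{4,1})(Ω₁) = -0.077841+0.078169i ; Y_{4,1}(Ω₂) = -0.037797+0.229678i ; Δ = -0.015012-0.020833i
  [+2]  conj(Y_{4,2})(Ω₁) = -0.001751-0.416490i ; Y_{4,2}(Ω₂) = -0.407418-0.137827i ; Δ = -0.056690+0.169927i
  [+3]  conj(Y_{4,3})(Ω₁) = +0.224785+0.221968i ; Y_{4,3}(Ω₂) = +0.125054-0.234842i ; Δ = +0.080238-0.025031i
  [+4]  conj(Y_{4,4})(Ω₁) = -0.112764+0.000948i ; Y_{4,4}(Ω₂) = +0.064847+0.049545i ; Δ = -0.007359-0.005525i
Σ over m = +0.102089+0.000000i; ×(4π/9) → +0.142543+0.000000i. Real part: 0.142543

0.142543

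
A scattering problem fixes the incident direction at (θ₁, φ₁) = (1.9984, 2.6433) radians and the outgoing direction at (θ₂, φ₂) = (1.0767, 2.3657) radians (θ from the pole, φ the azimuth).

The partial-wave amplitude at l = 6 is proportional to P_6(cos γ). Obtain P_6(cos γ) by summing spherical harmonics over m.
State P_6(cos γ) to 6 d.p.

0.229293

Term-by-term m-sum for l=6 (normalisation 4π/13 = 0.966644):
  term(m=-6) = (-0.005840, 0.061419)   from Y*(Ω₁)=(-0.271105, -0.041483), Y(Ω₂)=(-0.012823, -0.224589)
  term(m=-5) = (-0.033037, -0.178715)   from Y*(Ω₁)=(-0.344644, -0.262070), Y(Ω₂)=(0.310583, 0.282379)
  term(m=-4) = (0.030617, 0.061734)   from Y*(Ω₁)=(-0.089413, -0.198951), Y(Ω₂)=(-0.315698, 0.012009)
  term(m=-3) = (-0.016832, -0.018509)   from Y*(Ω₁)=(-0.017110, 0.224935), Y(Ω₂)=(-0.076152, 0.080624)
  term(m=-2) = (0.089322, 0.055405)   from Y*(Ω₁)=(-0.163994, 0.253498), Y(Ω₂)=(-0.006618, -0.348076)
  term(m=-1) = (0.001636, 0.000466)   from Y*(Ω₁)=(0.111546, -0.060691), Y(Ω₂)=(0.009559, 0.009379)
  term(m=+0) = (0.105476, 0.000000)   from Y*(Ω₁)=(0.312502, -0.000000), Y(Ω₂)=(0.337522, 0.000000)
  term(m=+1) = (0.001636, -0.000466)   from Y*(Ω₁)=(-0.111546, -0.060691), Y(Ω₂)=(-0.009559, 0.009379)
  term(m=+2) = (0.089322, -0.055405)   from Y*(Ω₁)=(-0.163994, -0.253498), Y(Ω₂)=(-0.006618, 0.348076)
  term(m=+3) = (-0.016832, 0.018509)   from Y*(Ω₁)=(0.017110, 0.224935), Y(Ω₂)=(0.076152, 0.080624)
  term(m=+4) = (0.030617, -0.061734)   from Y*(Ω₁)=(-0.089413, 0.198951), Y(Ω₂)=(-0.315698, -0.012009)
  term(m=+5) = (-0.033037, 0.178715)   from Y*(Ω₁)=(0.344644, -0.262070), Y(Ω₂)=(-0.310583, 0.282379)
  term(m=+6) = (-0.005840, -0.061419)   from Y*(Ω₁)=(-0.271105, 0.041483), Y(Ω₂)=(-0.012823, 0.224589)
Σ over m = (0.237205, 0.000000); ×(4π/13) → (0.229293, 0.000000). Real part: 0.229293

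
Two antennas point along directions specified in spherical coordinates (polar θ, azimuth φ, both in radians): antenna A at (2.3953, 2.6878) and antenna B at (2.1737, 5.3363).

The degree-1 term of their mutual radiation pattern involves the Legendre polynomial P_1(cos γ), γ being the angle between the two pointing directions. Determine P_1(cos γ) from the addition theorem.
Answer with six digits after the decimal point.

-0.076280

Addition theorem: P_1(cos γ) = (4π/3) Σ_m Y*_{lm}(Ω₁) Y_{lm}(Ω₂), m = −1…1:
  term(m=-1) = (-0.058800, -0.031597)   from Y*(Ω₁)=(-0.210823, 0.102827), Y(Ω₂)=(0.166256, 0.230966)
  term(m=+0) = (0.099390, 0.000000)   from Y*(Ω₁)=(-0.358737, -0.000000), Y(Ω₂)=(-0.277056, 0.000000)
  term(m=+1) = (-0.058800, 0.031597)   from Y*(Ω₁)=(0.210823, 0.102827), Y(Ω₂)=(-0.166256, 0.230966)
Total Σ_m = (-0.018210, 0.000000). Multiply by 4.188790: (-0.076280, 0.000000). P_1(cos γ) = -0.076280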